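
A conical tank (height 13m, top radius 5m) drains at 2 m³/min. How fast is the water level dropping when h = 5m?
338/(625π) ≈ 0.1721 m/min

r/h = 5/13, so r = (5/13)h
V = (1/3)πr²h = (1/3)π((5/13)h)²h = (25/507)πh³
dV/dh = (25/169)πh²
dh/dt = (dV/dt)/(dV/dh) = -2/((25/169)π·5²) = -338/(625π) m/min
The level is dropping at 338/(625π) ≈ 0.1721 m/min.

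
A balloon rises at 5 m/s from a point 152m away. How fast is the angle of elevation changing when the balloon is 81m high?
0.025619 rad/s

tan(θ) = y/152
sec²(θ) · dθ/dt = (1/152) · dy/dt
dθ/dt = cos²(θ)/152 · 5 = 152/(152² + 81²) · 5
dθ/dt = 0.025619 rad/s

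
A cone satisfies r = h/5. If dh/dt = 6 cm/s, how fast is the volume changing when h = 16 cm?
1536π/25 cm³/s

V = (1/3)π(h/5)²h = πh³/75
dV/dt = πh²/25 · 6
At h = 16: dV/dt = 1536π/25 cm³/s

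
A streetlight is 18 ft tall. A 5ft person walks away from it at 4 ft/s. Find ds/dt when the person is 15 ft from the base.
20/13 ft/s

By similar triangles: 18/(x+s) = 5/s
Solving: s = 5x/13
ds/dt = 5/13 · dx/dt = 5/13 · 4 = 20/13 ft/s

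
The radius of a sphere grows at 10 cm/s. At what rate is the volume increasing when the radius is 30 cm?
36000π cm³/s

V = (4/3)πr³
dV/dt = dV/dr · dr/dt = 4πr² · 10
At r = 30: dV/dt = 36000π cm³/s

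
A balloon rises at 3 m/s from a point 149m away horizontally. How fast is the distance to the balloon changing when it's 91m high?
273√30482/30482 ≈ 1.564 m/s

z² = 149² + y²
z = √(149² + 91²) = √30482
dz/dt = y/z · dy/dt = 91/√30482 · 3 = 273√30482/30482 ≈ 1.564 m/s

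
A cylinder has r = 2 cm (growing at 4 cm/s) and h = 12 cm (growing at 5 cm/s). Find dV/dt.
212π cm³/s

V = πr²h
dV/dt = 2πrh·dr/dt + πr²·dh/dt
= 2π(2)(12)(4) + π(2)²(5)
= 212π cm³/s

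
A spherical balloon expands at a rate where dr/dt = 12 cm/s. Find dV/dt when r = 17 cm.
13872π cm³/s

V = (4/3)πr³
dV/dt = dV/dr · dr/dt = 4πr² · 12
At r = 17: dV/dt = 13872π cm³/s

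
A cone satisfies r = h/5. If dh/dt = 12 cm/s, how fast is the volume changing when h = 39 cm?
18252π/25 cm³/s

V = (1/3)π(h/5)²h = πh³/75
dV/dt = πh²/25 · 12
At h = 39: dV/dt = 18252π/25 cm³/s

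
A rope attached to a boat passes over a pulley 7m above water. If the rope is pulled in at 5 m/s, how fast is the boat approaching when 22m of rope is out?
22√435/87 ≈ 5.274 m/s

rope² = x² + 7²
x = √(22² - 7²) = √435
dx/dt = (rope/x) · d(rope)/dt = (22/√435) · (-5) = -22√435/87 m/s
The boat approaches at 22√435/87 ≈ 5.274 m/s.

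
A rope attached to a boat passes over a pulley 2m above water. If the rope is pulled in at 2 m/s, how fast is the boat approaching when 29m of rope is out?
58√93/279 ≈ 2.005 m/s

rope² = x² + 2²
x = √(29² - 2²) = 3√93
dx/dt = (rope/x) · d(rope)/dt = (29/(3√93)) · (-2) = -58√93/279 m/s
The boat approaches at 58√93/279 ≈ 2.005 m/s.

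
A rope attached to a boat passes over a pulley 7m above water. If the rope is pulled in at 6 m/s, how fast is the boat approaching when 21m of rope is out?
9√2/2 ≈ 6.364 m/s

rope² = x² + 7²
x = √(21² - 7²) = 14√2
dx/dt = (rope/x) · d(rope)/dt = (21/(14√2)) · (-6) = -9√2/2 m/s
The boat approaches at 9√2/2 ≈ 6.364 m/s.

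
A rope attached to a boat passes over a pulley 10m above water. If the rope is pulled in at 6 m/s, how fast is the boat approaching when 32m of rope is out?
32√231/77 ≈ 6.316 m/s

rope² = x² + 10²
x = √(32² - 10²) = 2√231
dx/dt = (rope/x) · d(rope)/dt = (32/(2√231)) · (-6) = -32√231/77 m/s
The boat approaches at 32√231/77 ≈ 6.316 m/s.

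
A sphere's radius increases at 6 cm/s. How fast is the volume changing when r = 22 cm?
11616π cm³/s

V = (4/3)πr³
dV/dt = dV/dr · dr/dt = 4πr² · 6
At r = 22: dV/dt = 11616π cm³/s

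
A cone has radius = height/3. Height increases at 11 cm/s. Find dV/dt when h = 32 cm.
11264π/9 cm³/s

V = (1/3)π(h/3)²h = πh³/27
dV/dt = πh²/9 · 11
At h = 32: dV/dt = 11264π/9 cm³/s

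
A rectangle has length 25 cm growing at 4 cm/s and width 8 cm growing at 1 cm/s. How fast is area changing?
57 cm²/s

A = lw
dA/dt = w·dl/dt + l·dw/dt = 8·4 + 25·1 = 57 cm²/s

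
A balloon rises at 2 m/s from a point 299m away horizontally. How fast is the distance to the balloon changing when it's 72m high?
144√94585/94585 ≈ 0.4682 m/s

z² = 299² + y²
z = √(299² + 72²) = √94585
dz/dt = y/z · dy/dt = 72/√94585 · 2 = 144√94585/94585 ≈ 0.4682 m/s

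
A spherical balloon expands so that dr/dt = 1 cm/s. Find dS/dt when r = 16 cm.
128π cm²/s

S = 4πr²
dS/dt = dS/dr · dr/dt = 8πr · 1
At r = 16: dS/dt = 128π cm²/s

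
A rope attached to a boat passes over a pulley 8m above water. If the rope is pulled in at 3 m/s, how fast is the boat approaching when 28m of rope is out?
7√5/5 ≈ 3.13 m/s

rope² = x² + 8²
x = √(28² - 8²) = 12√5
dx/dt = (rope/x) · d(rope)/dt = (28/(12√5)) · (-3) = -7√5/5 m/s
The boat approaches at 7√5/5 ≈ 3.13 m/s.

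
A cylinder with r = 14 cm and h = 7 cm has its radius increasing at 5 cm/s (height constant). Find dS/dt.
350π cm²/s

S = 2πrh + 2πr² (lateral + bases)
dS/dt = (2πh + 4πr)·dr/dt = (2π·7 + 4π·14)·5
= 350π cm²/s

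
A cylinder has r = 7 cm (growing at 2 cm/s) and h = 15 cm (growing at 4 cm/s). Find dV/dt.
616π cm³/s

V = πr²h
dV/dt = 2πrh·dr/dt + πr²·dh/dt
= 2π(7)(15)(2) + π(7)²(4)
= 616π cm³/s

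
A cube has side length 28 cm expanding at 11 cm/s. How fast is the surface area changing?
3696 cm²/s

A = 6s²
dA/dt = 12s · ds/dt = 12·28·11 = 3696 cm²/s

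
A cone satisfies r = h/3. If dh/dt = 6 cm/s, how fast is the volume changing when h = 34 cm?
2312π/3 cm³/s

V = (1/3)π(h/3)²h = πh³/27
dV/dt = πh²/9 · 6
At h = 34: dV/dt = 2312π/3 cm³/s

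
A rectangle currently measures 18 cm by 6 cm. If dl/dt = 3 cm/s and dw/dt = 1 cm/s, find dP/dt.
8 cm/s

P = 2(l + w)
dP/dt = 2(dl/dt + dw/dt) = 2(3 + 1) = 8 cm/s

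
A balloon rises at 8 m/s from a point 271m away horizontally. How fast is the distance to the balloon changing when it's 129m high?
516√90082/45041 ≈ 3.438 m/s

z² = 271² + y²
z = √(271² + 129²) = √90082
dz/dt = y/z · dy/dt = 129/√90082 · 8 = 516√90082/45041 ≈ 3.438 m/s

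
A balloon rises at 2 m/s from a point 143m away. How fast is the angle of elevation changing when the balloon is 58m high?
0.01201 rad/s

tan(θ) = y/143
sec²(θ) · dθ/dt = (1/143) · dy/dt
dθ/dt = cos²(θ)/143 · 2 = 143/(143² + 58²) · 2
dθ/dt = 0.01201 rad/s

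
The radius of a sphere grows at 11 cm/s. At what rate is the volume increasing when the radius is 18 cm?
14256π cm³/s

V = (4/3)πr³
dV/dt = dV/dr · dr/dt = 4πr² · 11
At r = 18: dV/dt = 14256π cm³/s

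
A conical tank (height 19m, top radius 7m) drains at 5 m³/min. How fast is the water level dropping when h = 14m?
1805/(9604π) ≈ 0.05982 m/min

r/h = 7/19, so r = (7/19)h
V = (1/3)πr²h = (1/3)π((7/19)h)²h = (49/1083)πh³
dV/dh = (49/361)πh²
dh/dt = (dV/dt)/(dV/dh) = -5/((49/361)π·14²) = -1805/(9604π) m/min
The level is dropping at 1805/(9604π) ≈ 0.05982 m/min.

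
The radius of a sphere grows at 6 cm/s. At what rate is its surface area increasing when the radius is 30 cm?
1440π cm²/s

S = 4πr²
dS/dt = dS/dr · dr/dt = 8πr · 6
At r = 30: dS/dt = 1440π cm²/s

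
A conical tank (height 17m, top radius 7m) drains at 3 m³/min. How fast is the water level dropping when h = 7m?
867/(2401π) ≈ 0.1149 m/min

r/h = 7/17, so r = (7/17)h
V = (1/3)πr²h = (1/3)π((7/17)h)²h = (49/867)πh³
dV/dh = (49/289)πh²
dh/dt = (dV/dt)/(dV/dh) = -3/((49/289)π·7²) = -867/(2401π) m/min
The level is dropping at 867/(2401π) ≈ 0.1149 m/min.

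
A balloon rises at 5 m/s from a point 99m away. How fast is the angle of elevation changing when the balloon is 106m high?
0.02353 rad/s

tan(θ) = y/99
sec²(θ) · dθ/dt = (1/99) · dy/dt
dθ/dt = cos²(θ)/99 · 5 = 99/(99² + 106²) · 5
dθ/dt = 0.02353 rad/s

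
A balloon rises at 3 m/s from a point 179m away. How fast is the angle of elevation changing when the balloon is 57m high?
0.015217 rad/s

tan(θ) = y/179
sec²(θ) · dθ/dt = (1/179) · dy/dt
dθ/dt = cos²(θ)/179 · 3 = 179/(179² + 57²) · 3
dθ/dt = 0.015217 rad/s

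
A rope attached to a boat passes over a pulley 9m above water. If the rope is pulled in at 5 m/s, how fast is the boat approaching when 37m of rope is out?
185√322/644 ≈ 5.155 m/s

rope² = x² + 9²
x = √(37² - 9²) = 2√322
dx/dt = (rope/x) · d(rope)/dt = (37/(2√322)) · (-5) = -185√322/644 m/s
The boat approaches at 185√322/644 ≈ 5.155 m/s.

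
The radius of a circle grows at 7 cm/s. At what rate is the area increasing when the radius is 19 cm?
266π cm²/s

A = πr²
dA/dt = 2πr · dr/dt = 2π(19)(7) = 266π cm²/s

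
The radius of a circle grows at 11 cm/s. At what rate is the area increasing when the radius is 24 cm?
528π cm²/s

A = πr²
dA/dt = 2πr · dr/dt = 2π(24)(11) = 528π cm²/s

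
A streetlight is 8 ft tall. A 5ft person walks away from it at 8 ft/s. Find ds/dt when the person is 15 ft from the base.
40/3 ft/s

By similar triangles: 8/(x+s) = 5/s
Solving: s = 5x/3
ds/dt = 5/3 · dx/dt = 5/3 · 8 = 40/3 ft/s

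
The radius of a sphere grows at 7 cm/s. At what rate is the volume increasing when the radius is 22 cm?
13552π cm³/s

V = (4/3)πr³
dV/dt = dV/dr · dr/dt = 4πr² · 7
At r = 22: dV/dt = 13552π cm³/s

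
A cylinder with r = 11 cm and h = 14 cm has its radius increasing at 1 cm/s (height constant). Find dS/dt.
72π cm²/s

S = 2πrh + 2πr² (lateral + bases)
dS/dt = (2πh + 4πr)·dr/dt = (2π·14 + 4π·11)·1
= 72π cm²/s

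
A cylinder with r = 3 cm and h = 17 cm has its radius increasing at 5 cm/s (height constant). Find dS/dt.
230π cm²/s

S = 2πrh + 2πr² (lateral + bases)
dS/dt = (2πh + 4πr)·dr/dt = (2π·17 + 4π·3)·5
= 230π cm²/s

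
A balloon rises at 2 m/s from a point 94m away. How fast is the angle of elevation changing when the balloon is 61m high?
0.014972 rad/s

tan(θ) = y/94
sec²(θ) · dθ/dt = (1/94) · dy/dt
dθ/dt = cos²(θ)/94 · 2 = 94/(94² + 61²) · 2
dθ/dt = 0.014972 rad/s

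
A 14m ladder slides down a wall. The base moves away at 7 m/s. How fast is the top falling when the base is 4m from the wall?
14√5/15 ≈ 2.087 m/s

x² + y² = 14²
2x·dx/dt + 2y·dy/dt = 0
dy/dt = -x/y · dx/dt = -4/(6√5) · 7 = -14√5/15 m/s
The top is descending at 14√5/15 ≈ 2.087 m/s.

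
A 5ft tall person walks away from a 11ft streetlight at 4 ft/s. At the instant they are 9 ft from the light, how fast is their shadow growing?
10/3 ft/s

By similar triangles: 11/(x+s) = 5/s
Solving: s = 5x/6
ds/dt = 5/6 · dx/dt = 5/6 · 4 = 10/3 ft/s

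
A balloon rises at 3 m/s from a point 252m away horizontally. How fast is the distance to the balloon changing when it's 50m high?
75√16501/16501 ≈ 0.5839 m/s

z² = 252² + y²
z = √(252² + 50²) = 2√16501
dz/dt = y/z · dy/dt = 50/(2√16501) · 3 = 75√16501/16501 ≈ 0.5839 m/s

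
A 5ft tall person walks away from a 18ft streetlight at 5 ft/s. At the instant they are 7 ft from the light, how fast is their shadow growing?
25/13 ft/s

By similar triangles: 18/(x+s) = 5/s
Solving: s = 5x/13
ds/dt = 5/13 · dx/dt = 5/13 · 5 = 25/13 ft/s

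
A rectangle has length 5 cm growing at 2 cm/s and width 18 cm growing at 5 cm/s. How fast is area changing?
61 cm²/s

A = lw
dA/dt = w·dl/dt + l·dw/dt = 18·2 + 5·5 = 61 cm²/s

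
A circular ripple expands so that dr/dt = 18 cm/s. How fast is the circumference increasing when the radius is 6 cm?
36π cm/s

C = 2πr
dC/dt = 2π · dr/dt = 2π · 18 = 36π cm/s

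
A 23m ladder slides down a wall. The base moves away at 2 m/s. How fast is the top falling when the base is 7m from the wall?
7√30/60 ≈ 0.639 m/s

x² + y² = 23²
2x·dx/dt + 2y·dy/dt = 0
dy/dt = -x/y · dx/dt = -7/(4√30) · 2 = -7√30/60 m/s
The top is descending at 7√30/60 ≈ 0.639 m/s.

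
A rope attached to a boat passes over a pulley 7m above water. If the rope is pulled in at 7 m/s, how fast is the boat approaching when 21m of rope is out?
21√2/4 ≈ 7.425 m/s

rope² = x² + 7²
x = √(21² - 7²) = 14√2
dx/dt = (rope/x) · d(rope)/dt = (21/(14√2)) · (-7) = -21√2/4 m/s
The boat approaches at 21√2/4 ≈ 7.425 m/s.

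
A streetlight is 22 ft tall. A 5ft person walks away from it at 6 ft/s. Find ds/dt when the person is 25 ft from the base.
30/17 ft/s

By similar triangles: 22/(x+s) = 5/s
Solving: s = 5x/17
ds/dt = 5/17 · dx/dt = 5/17 · 6 = 30/17 ft/s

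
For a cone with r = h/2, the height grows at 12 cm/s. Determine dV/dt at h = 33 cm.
3267π cm³/s

V = (1/3)π(h/2)²h = πh³/12
dV/dt = πh²/4 · 12
At h = 33: dV/dt = 3267π cm³/s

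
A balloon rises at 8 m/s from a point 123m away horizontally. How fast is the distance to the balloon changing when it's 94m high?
752√23965/23965 ≈ 4.858 m/s

z² = 123² + y²
z = √(123² + 94²) = √23965
dz/dt = y/z · dy/dt = 94/√23965 · 8 = 752√23965/23965 ≈ 4.858 m/s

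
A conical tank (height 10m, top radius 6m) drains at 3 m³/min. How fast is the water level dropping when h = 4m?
25/(48π) ≈ 0.1658 m/min

r/h = 6/10, so r = (3/5)h
V = (1/3)πr²h = (1/3)π((3/5)h)²h = (3/25)πh³
dV/dh = (9/25)πh²
dh/dt = (dV/dt)/(dV/dh) = -3/((9/25)π·4²) = -25/(48π) m/min
The level is dropping at 25/(48π) ≈ 0.1658 m/min.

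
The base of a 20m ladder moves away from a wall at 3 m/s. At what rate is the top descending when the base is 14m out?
7√51/17 ≈ 2.941 m/s

x² + y² = 20²
2x·dx/dt + 2y·dy/dt = 0
dy/dt = -x/y · dx/dt = -14/(2√51) · 3 = -7√51/17 m/s
The top is descending at 7√51/17 ≈ 2.941 m/s.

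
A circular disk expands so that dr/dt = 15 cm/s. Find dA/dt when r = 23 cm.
690π cm²/s

A = πr²
dA/dt = 2πr · dr/dt = 2π(23)(15) = 690π cm²/s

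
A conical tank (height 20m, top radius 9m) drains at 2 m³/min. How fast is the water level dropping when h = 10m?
8/(81π) ≈ 0.03144 m/min

r/h = 9/20, so r = (9/20)h
V = (1/3)πr²h = (1/3)π((9/20)h)²h = (27/400)πh³
dV/dh = (81/400)πh²
dh/dt = (dV/dt)/(dV/dh) = -2/((81/400)π·10²) = -8/(81π) m/min
The level is dropping at 8/(81π) ≈ 0.03144 m/min.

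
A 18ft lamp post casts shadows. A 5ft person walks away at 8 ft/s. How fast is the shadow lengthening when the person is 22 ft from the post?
40/13 ft/s

By similar triangles: 18/(x+s) = 5/s
Solving: s = 5x/13
ds/dt = 5/13 · dx/dt = 5/13 · 8 = 40/13 ft/s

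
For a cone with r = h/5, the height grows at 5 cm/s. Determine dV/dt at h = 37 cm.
1369π/5 cm³/s

V = (1/3)π(h/5)²h = πh³/75
dV/dt = πh²/25 · 5
At h = 37: dV/dt = 1369π/5 cm³/s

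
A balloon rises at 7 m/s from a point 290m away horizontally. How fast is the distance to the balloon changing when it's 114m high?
399√24274/24274 ≈ 2.561 m/s

z² = 290² + y²
z = √(290² + 114²) = 2√24274
dz/dt = y/z · dy/dt = 114/(2√24274) · 7 = 399√24274/24274 ≈ 2.561 m/s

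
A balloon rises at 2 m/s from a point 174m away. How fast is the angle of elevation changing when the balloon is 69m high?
0.009932 rad/s

tan(θ) = y/174
sec²(θ) · dθ/dt = (1/174) · dy/dt
dθ/dt = cos²(θ)/174 · 2 = 174/(174² + 69²) · 2
dθ/dt = 0.009932 rad/s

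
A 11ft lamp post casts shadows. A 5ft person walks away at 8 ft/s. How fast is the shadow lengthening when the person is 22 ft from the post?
20/3 ft/s

By similar triangles: 11/(x+s) = 5/s
Solving: s = 5x/6
ds/dt = 5/6 · dx/dt = 5/6 · 8 = 20/3 ft/s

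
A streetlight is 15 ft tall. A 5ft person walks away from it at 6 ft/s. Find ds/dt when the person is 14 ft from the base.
3 ft/s

By similar triangles: 15/(x+s) = 5/s
Solving: s = 5x/10
ds/dt = 5/10 · dx/dt = 1/2 · 6 = 3 ft/s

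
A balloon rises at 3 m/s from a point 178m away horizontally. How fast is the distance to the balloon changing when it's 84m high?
126√9685/9685 ≈ 1.28 m/s

z² = 178² + y²
z = √(178² + 84²) = 2√9685
dz/dt = y/z · dy/dt = 84/(2√9685) · 3 = 126√9685/9685 ≈ 1.28 m/s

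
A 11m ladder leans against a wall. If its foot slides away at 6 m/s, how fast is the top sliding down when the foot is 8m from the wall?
16√57/19 ≈ 6.358 m/s

x² + y² = 11²
2x·dx/dt + 2y·dy/dt = 0
dy/dt = -x/y · dx/dt = -8/√57 · 6 = -16√57/19 m/s
The top is descending at 16√57/19 ≈ 6.358 m/s.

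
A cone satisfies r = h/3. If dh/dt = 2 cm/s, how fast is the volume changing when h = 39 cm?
338π cm³/s

V = (1/3)π(h/3)²h = πh³/27
dV/dt = πh²/9 · 2
At h = 39: dV/dt = 338π cm³/s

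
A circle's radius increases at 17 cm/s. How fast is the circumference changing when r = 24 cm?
34π cm/s

C = 2πr
dC/dt = 2π · dr/dt = 2π · 17 = 34π cm/s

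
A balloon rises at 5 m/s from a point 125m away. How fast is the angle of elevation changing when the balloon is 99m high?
0.024581 rad/s

tan(θ) = y/125
sec²(θ) · dθ/dt = (1/125) · dy/dt
dθ/dt = cos²(θ)/125 · 5 = 125/(125² + 99²) · 5
dθ/dt = 0.024581 rad/s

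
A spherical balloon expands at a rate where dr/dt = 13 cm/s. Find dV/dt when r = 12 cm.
7488π cm³/s

V = (4/3)πr³
dV/dt = dV/dr · dr/dt = 4πr² · 13
At r = 12: dV/dt = 7488π cm³/s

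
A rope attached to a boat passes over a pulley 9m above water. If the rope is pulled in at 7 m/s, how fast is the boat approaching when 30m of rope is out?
10√91/13 ≈ 7.338 m/s

rope² = x² + 9²
x = √(30² - 9²) = 3√91
dx/dt = (rope/x) · d(rope)/dt = (30/(3√91)) · (-7) = -10√91/13 m/s
The boat approaches at 10√91/13 ≈ 7.338 m/s.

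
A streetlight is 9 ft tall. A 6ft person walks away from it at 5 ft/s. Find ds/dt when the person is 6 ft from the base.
10 ft/s

By similar triangles: 9/(x+s) = 6/s
Solving: s = 6x/3
ds/dt = 6/3 · dx/dt = 2 · 5 = 10 ft/s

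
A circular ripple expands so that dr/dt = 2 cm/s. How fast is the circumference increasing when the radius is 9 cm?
4π cm/s

C = 2πr
dC/dt = 2π · dr/dt = 2π · 2 = 4π cm/s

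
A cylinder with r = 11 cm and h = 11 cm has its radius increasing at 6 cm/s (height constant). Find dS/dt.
396π cm²/s

S = 2πrh + 2πr² (lateral + bases)
dS/dt = (2πh + 4πr)·dr/dt = (2π·11 + 4π·11)·6
= 396π cm²/s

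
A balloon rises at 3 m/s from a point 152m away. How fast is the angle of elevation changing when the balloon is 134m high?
0.011106 rad/s

tan(θ) = y/152
sec²(θ) · dθ/dt = (1/152) · dy/dt
dθ/dt = cos²(θ)/152 · 3 = 152/(152² + 134²) · 3
dθ/dt = 0.011106 rad/s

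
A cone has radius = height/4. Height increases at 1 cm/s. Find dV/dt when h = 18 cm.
81π/4 cm³/s

V = (1/3)π(h/4)²h = πh³/48
dV/dt = πh²/16 · 1
At h = 18: dV/dt = 81π/4 cm³/s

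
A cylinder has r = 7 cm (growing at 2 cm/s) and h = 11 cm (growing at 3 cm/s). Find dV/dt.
455π cm³/s

V = πr²h
dV/dt = 2πrh·dr/dt + πr²·dh/dt
= 2π(7)(11)(2) + π(7)²(3)
= 455π cm³/s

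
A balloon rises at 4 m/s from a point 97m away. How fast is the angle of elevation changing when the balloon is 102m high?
0.019583 rad/s

tan(θ) = y/97
sec²(θ) · dθ/dt = (1/97) · dy/dt
dθ/dt = cos²(θ)/97 · 4 = 97/(97² + 102²) · 4
dθ/dt = 0.019583 rad/s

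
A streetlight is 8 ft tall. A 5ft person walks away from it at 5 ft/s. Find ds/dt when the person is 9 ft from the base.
25/3 ft/s

By similar triangles: 8/(x+s) = 5/s
Solving: s = 5x/3
ds/dt = 5/3 · dx/dt = 5/3 · 5 = 25/3 ft/s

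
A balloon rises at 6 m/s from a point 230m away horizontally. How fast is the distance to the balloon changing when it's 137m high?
822√71669/71669 ≈ 3.07 m/s

z² = 230² + y²
z = √(230² + 137²) = √71669
dz/dt = y/z · dy/dt = 137/√71669 · 6 = 822√71669/71669 ≈ 3.07 m/s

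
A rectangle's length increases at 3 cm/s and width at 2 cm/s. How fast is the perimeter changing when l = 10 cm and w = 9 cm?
10 cm/s

P = 2(l + w)
dP/dt = 2(dl/dt + dw/dt) = 2(3 + 2) = 10 cm/s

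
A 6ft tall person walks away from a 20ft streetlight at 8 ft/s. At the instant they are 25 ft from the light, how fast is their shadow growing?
24/7 ft/s

By similar triangles: 20/(x+s) = 6/s
Solving: s = 6x/14
ds/dt = 6/14 · dx/dt = 3/7 · 8 = 24/7 ft/s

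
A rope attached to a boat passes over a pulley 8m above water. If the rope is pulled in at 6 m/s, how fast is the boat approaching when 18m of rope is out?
54√65/65 ≈ 6.698 m/s

rope² = x² + 8²
x = √(18² - 8²) = 2√65
dx/dt = (rope/x) · d(rope)/dt = (18/(2√65)) · (-6) = -54√65/65 m/s
The boat approaches at 54√65/65 ≈ 6.698 m/s.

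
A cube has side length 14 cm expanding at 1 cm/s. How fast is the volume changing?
588 cm³/s

V = s³
dV/dt = 3s² · ds/dt = 3·14²·1 = 588 cm³/s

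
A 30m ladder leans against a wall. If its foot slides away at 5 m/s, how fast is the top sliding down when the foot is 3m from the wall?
5√11/33 ≈ 0.5025 m/s

x² + y² = 30²
2x·dx/dt + 2y·dy/dt = 0
dy/dt = -x/y · dx/dt = -3/(9√11) · 5 = -5√11/33 m/s
The top is descending at 5√11/33 ≈ 0.5025 m/s.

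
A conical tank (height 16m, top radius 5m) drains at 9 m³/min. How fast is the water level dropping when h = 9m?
256/(225π) ≈ 0.3622 m/min

r/h = 5/16, so r = (5/16)h
V = (1/3)πr²h = (1/3)π((5/16)h)²h = (25/768)πh³
dV/dh = (25/256)πh²
dh/dt = (dV/dt)/(dV/dh) = -9/((25/256)π·9²) = -256/(225π) m/min
The level is dropping at 256/(225π) ≈ 0.3622 m/min.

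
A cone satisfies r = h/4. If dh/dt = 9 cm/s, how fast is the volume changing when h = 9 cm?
729π/16 cm³/s

V = (1/3)π(h/4)²h = πh³/48
dV/dt = πh²/16 · 9
At h = 9: dV/dt = 729π/16 cm³/s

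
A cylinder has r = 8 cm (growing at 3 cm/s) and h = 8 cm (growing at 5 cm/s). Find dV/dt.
704π cm³/s

V = πr²h
dV/dt = 2πrh·dr/dt + πr²·dh/dt
= 2π(8)(8)(3) + π(8)²(5)
= 704π cm³/s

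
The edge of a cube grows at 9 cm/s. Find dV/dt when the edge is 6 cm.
972 cm³/s

V = s³
dV/dt = 3s² · ds/dt = 3·6²·9 = 972 cm³/s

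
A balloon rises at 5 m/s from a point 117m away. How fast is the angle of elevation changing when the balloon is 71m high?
0.031233 rad/s

tan(θ) = y/117
sec²(θ) · dθ/dt = (1/117) · dy/dt
dθ/dt = cos²(θ)/117 · 5 = 117/(117² + 71²) · 5
dθ/dt = 0.031233 rad/s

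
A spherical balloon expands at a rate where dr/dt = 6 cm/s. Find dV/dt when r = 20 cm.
9600π cm³/s

V = (4/3)πr³
dV/dt = dV/dr · dr/dt = 4πr² · 6
At r = 20: dV/dt = 9600π cm³/s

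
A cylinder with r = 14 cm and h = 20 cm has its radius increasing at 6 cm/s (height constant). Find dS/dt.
576π cm²/s

S = 2πrh + 2πr² (lateral + bases)
dS/dt = (2πh + 4πr)·dr/dt = (2π·20 + 4π·14)·6
= 576π cm²/s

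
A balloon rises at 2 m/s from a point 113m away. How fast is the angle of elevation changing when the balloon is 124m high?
0.00803 rad/s

tan(θ) = y/113
sec²(θ) · dθ/dt = (1/113) · dy/dt
dθ/dt = cos²(θ)/113 · 2 = 113/(113² + 124²) · 2
dθ/dt = 0.00803 rad/s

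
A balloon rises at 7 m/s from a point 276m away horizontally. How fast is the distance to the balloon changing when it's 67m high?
469√80665/80665 ≈ 1.651 m/s

z² = 276² + y²
z = √(276² + 67²) = √80665
dz/dt = y/z · dy/dt = 67/√80665 · 7 = 469√80665/80665 ≈ 1.651 m/s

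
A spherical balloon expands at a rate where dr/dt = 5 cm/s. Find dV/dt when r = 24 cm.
11520π cm³/s

V = (4/3)πr³
dV/dt = dV/dr · dr/dt = 4πr² · 5
At r = 24: dV/dt = 11520π cm³/s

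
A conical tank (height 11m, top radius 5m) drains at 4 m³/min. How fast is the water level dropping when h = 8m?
121/(400π) ≈ 0.09629 m/min

r/h = 5/11, so r = (5/11)h
V = (1/3)πr²h = (1/3)π((5/11)h)²h = (25/363)πh³
dV/dh = (25/121)πh²
dh/dt = (dV/dt)/(dV/dh) = -4/((25/121)π·8²) = -121/(400π) m/min
The level is dropping at 121/(400π) ≈ 0.09629 m/min.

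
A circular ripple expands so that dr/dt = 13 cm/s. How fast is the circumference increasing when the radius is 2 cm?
26π cm/s

C = 2πr
dC/dt = 2π · dr/dt = 2π · 13 = 26π cm/s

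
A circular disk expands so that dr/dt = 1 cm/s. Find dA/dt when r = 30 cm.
60π cm²/s

A = πr²
dA/dt = 2πr · dr/dt = 2π(30)(1) = 60π cm²/s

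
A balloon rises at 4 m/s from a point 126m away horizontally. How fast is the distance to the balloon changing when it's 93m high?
124√109/545 ≈ 2.375 m/s

z² = 126² + y²
z = √(126² + 93²) = 15√109
dz/dt = y/z · dy/dt = 93/(15√109) · 4 = 124√109/545 ≈ 2.375 m/s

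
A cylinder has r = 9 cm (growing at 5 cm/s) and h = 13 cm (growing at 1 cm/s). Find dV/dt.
1251π cm³/s

V = πr²h
dV/dt = 2πrh·dr/dt + πr²·dh/dt
= 2π(9)(13)(5) + π(9)²(1)
= 1251π cm³/s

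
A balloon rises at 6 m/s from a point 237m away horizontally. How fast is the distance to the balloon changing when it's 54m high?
108√6565/6565 ≈ 1.333 m/s

z² = 237² + y²
z = √(237² + 54²) = 3√6565
dz/dt = y/z · dy/dt = 54/(3√6565) · 6 = 108√6565/6565 ≈ 1.333 m/s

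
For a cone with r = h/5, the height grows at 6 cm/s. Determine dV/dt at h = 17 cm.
1734π/25 cm³/s

V = (1/3)π(h/5)²h = πh³/75
dV/dt = πh²/25 · 6
At h = 17: dV/dt = 1734π/25 cm³/s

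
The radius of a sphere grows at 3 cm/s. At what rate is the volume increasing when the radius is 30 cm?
10800π cm³/s

V = (4/3)πr³
dV/dt = dV/dr · dr/dt = 4πr² · 3
At r = 30: dV/dt = 10800π cm³/s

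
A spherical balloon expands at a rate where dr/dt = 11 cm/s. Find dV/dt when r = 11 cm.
5324π cm³/s

V = (4/3)πr³
dV/dt = dV/dr · dr/dt = 4πr² · 11
At r = 11: dV/dt = 5324π cm³/s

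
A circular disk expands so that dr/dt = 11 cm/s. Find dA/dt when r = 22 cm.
484π cm²/s

A = πr²
dA/dt = 2πr · dr/dt = 2π(22)(11) = 484π cm²/s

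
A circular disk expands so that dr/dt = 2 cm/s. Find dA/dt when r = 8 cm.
32π cm²/s

A = πr²
dA/dt = 2πr · dr/dt = 2π(8)(2) = 32π cm²/s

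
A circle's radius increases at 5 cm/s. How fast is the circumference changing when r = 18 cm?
10π cm/s

C = 2πr
dC/dt = 2π · dr/dt = 2π · 5 = 10π cm/s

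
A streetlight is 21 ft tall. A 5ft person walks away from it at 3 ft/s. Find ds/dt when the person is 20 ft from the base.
15/16 ft/s

By similar triangles: 21/(x+s) = 5/s
Solving: s = 5x/16
ds/dt = 5/16 · dx/dt = 5/16 · 3 = 15/16 ft/s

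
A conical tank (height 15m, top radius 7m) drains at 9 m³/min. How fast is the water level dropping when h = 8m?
2025/(3136π) ≈ 0.2055 m/min

r/h = 7/15, so r = (7/15)h
V = (1/3)πr²h = (1/3)π((7/15)h)²h = (49/675)πh³
dV/dh = (49/225)πh²
dh/dt = (dV/dt)/(dV/dh) = -9/((49/225)π·8²) = -2025/(3136π) m/min
The level is dropping at 2025/(3136π) ≈ 0.2055 m/min.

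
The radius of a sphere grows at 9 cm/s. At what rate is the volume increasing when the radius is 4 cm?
576π cm³/s

V = (4/3)πr³
dV/dt = dV/dr · dr/dt = 4πr² · 9
At r = 4: dV/dt = 576π cm³/s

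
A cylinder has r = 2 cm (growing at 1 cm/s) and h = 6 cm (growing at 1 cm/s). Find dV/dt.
28π cm³/s

V = πr²h
dV/dt = 2πrh·dr/dt + πr²·dh/dt
= 2π(2)(6)(1) + π(2)²(1)
= 28π cm³/s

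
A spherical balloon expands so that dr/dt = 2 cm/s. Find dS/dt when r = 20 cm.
320π cm²/s

S = 4πr²
dS/dt = dS/dr · dr/dt = 8πr · 2
At r = 20: dS/dt = 320π cm²/s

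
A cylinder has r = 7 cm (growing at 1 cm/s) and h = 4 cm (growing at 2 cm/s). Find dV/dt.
154π cm³/s

V = πr²h
dV/dt = 2πrh·dr/dt + πr²·dh/dt
= 2π(7)(4)(1) + π(7)²(2)
= 154π cm³/s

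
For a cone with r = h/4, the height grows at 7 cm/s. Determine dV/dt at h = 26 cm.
1183π/4 cm³/s

V = (1/3)π(h/4)²h = πh³/48
dV/dt = πh²/16 · 7
At h = 26: dV/dt = 1183π/4 cm³/s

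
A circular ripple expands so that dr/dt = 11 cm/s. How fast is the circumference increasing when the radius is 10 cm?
22π cm/s

C = 2πr
dC/dt = 2π · dr/dt = 2π · 11 = 22π cm/s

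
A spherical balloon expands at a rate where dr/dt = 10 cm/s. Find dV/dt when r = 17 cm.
11560π cm³/s

V = (4/3)πr³
dV/dt = dV/dr · dr/dt = 4πr² · 10
At r = 17: dV/dt = 11560π cm³/s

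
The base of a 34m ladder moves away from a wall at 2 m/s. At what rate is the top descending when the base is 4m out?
4√285/285 ≈ 0.2369 m/s

x² + y² = 34²
2x·dx/dt + 2y·dy/dt = 0
dy/dt = -x/y · dx/dt = -4/(2√285) · 2 = -4√285/285 m/s
The top is descending at 4√285/285 ≈ 0.2369 m/s.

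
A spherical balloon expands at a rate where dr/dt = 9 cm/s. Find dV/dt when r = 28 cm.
28224π cm³/s

V = (4/3)πr³
dV/dt = dV/dr · dr/dt = 4πr² · 9
At r = 28: dV/dt = 28224π cm³/s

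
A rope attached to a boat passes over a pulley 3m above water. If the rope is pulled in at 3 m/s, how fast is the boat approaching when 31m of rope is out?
93√238/476 ≈ 3.014 m/s

rope² = x² + 3²
x = √(31² - 3²) = 2√238
dx/dt = (rope/x) · d(rope)/dt = (31/(2√238)) · (-3) = -93√238/476 m/s
The boat approaches at 93√238/476 ≈ 3.014 m/s.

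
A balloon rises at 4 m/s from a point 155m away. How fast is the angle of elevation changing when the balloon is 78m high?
0.020592 rad/s

tan(θ) = y/155
sec²(θ) · dθ/dt = (1/155) · dy/dt
dθ/dt = cos²(θ)/155 · 4 = 155/(155² + 78²) · 4
dθ/dt = 0.020592 rad/s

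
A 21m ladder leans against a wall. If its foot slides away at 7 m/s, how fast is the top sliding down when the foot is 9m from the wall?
21√10/20 ≈ 3.32 m/s

x² + y² = 21²
2x·dx/dt + 2y·dy/dt = 0
dy/dt = -x/y · dx/dt = -9/(6√10) · 7 = -21√10/20 m/s
The top is descending at 21√10/20 ≈ 3.32 m/s.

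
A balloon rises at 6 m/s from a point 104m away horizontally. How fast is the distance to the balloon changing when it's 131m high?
786√27977/27977 ≈ 4.699 m/s

z² = 104² + y²
z = √(104² + 131²) = √27977
dz/dt = y/z · dy/dt = 131/√27977 · 6 = 786√27977/27977 ≈ 4.699 m/s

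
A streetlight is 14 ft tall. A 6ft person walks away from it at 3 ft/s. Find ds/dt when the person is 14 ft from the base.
9/4 ft/s

By similar triangles: 14/(x+s) = 6/s
Solving: s = 6x/8
ds/dt = 6/8 · dx/dt = 3/4 · 3 = 9/4 ft/s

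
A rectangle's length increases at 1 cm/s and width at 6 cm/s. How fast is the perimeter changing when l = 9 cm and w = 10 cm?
14 cm/s

P = 2(l + w)
dP/dt = 2(dl/dt + dw/dt) = 2(1 + 6) = 14 cm/s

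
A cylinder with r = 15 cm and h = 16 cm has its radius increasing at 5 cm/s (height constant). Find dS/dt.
460π cm²/s

S = 2πrh + 2πr² (lateral + bases)
dS/dt = (2πh + 4πr)·dr/dt = (2π·16 + 4π·15)·5
= 460π cm²/s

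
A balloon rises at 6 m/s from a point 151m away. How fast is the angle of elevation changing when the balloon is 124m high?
0.023732 rad/s

tan(θ) = y/151
sec²(θ) · dθ/dt = (1/151) · dy/dt
dθ/dt = cos²(θ)/151 · 6 = 151/(151² + 124²) · 6
dθ/dt = 0.023732 rad/s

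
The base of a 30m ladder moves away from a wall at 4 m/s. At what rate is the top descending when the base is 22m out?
11√26/13 ≈ 4.315 m/s

x² + y² = 30²
2x·dx/dt + 2y·dy/dt = 0
dy/dt = -x/y · dx/dt = -22/(4√26) · 4 = -11√26/13 m/s
The top is descending at 11√26/13 ≈ 4.315 m/s.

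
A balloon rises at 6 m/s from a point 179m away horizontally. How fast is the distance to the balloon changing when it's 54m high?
324√34957/34957 ≈ 1.733 m/s

z² = 179² + y²
z = √(179² + 54²) = √34957
dz/dt = y/z · dy/dt = 54/√34957 · 6 = 324√34957/34957 ≈ 1.733 m/s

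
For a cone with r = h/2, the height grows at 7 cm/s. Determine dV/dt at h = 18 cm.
567π cm³/s

V = (1/3)π(h/2)²h = πh³/12
dV/dt = πh²/4 · 7
At h = 18: dV/dt = 567π cm³/s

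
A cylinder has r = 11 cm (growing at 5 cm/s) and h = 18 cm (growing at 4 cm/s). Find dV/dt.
2464π cm³/s

V = πr²h
dV/dt = 2πrh·dr/dt + πr²·dh/dt
= 2π(11)(18)(5) + π(11)²(4)
= 2464π cm³/s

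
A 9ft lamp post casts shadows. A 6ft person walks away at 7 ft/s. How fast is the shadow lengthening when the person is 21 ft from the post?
14 ft/s

By similar triangles: 9/(x+s) = 6/s
Solving: s = 6x/3
ds/dt = 6/3 · dx/dt = 2 · 7 = 14 ft/s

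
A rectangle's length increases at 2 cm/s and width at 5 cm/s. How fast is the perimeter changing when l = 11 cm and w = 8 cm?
14 cm/s

P = 2(l + w)
dP/dt = 2(dl/dt + dw/dt) = 2(2 + 5) = 14 cm/s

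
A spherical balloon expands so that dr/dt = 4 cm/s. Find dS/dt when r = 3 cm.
96π cm²/s

S = 4πr²
dS/dt = dS/dr · dr/dt = 8πr · 4
At r = 3: dS/dt = 96π cm²/s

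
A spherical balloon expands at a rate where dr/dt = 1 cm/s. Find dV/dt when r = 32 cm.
4096π cm³/s

V = (4/3)πr³
dV/dt = dV/dr · dr/dt = 4πr² · 1
At r = 32: dV/dt = 4096π cm³/s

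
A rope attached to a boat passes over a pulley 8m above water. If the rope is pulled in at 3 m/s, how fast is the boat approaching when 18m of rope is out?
27√65/65 ≈ 3.349 m/s

rope² = x² + 8²
x = √(18² - 8²) = 2√65
dx/dt = (rope/x) · d(rope)/dt = (18/(2√65)) · (-3) = -27√65/65 m/s
The boat approaches at 27√65/65 ≈ 3.349 m/s.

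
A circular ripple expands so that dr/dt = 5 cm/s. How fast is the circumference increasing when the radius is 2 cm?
10π cm/s

C = 2πr
dC/dt = 2π · dr/dt = 2π · 5 = 10π cm/s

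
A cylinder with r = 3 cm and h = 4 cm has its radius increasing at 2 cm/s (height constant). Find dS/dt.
40π cm²/s

S = 2πrh + 2πr² (lateral + bases)
dS/dt = (2πh + 4πr)·dr/dt = (2π·4 + 4π·3)·2
= 40π cm²/s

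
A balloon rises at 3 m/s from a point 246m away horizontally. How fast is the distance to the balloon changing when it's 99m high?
99√7813/7813 ≈ 1.12 m/s

z² = 246² + y²
z = √(246² + 99²) = 3√7813
dz/dt = y/z · dy/dt = 99/(3√7813) · 3 = 99√7813/7813 ≈ 1.12 m/s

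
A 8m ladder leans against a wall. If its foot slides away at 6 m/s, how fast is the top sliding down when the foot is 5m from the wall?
10√39/13 ≈ 4.804 m/s

x² + y² = 8²
2x·dx/dt + 2y·dy/dt = 0
dy/dt = -x/y · dx/dt = -5/√39 · 6 = -10√39/13 m/s
The top is descending at 10√39/13 ≈ 4.804 m/s.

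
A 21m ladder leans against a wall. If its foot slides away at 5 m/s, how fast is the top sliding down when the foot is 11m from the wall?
11√5/8 ≈ 3.075 m/s

x² + y² = 21²
2x·dx/dt + 2y·dy/dt = 0
dy/dt = -x/y · dx/dt = -11/(8√5) · 5 = -11√5/8 m/s
The top is descending at 11√5/8 ≈ 3.075 m/s.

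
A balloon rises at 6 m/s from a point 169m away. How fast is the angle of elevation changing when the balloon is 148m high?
0.020093 rad/s

tan(θ) = y/169
sec²(θ) · dθ/dt = (1/169) · dy/dt
dθ/dt = cos²(θ)/169 · 6 = 169/(169² + 148²) · 6
dθ/dt = 0.020093 rad/s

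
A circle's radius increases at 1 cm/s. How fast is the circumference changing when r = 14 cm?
2π cm/s

C = 2πr
dC/dt = 2π · dr/dt = 2π · 1 = 2π cm/s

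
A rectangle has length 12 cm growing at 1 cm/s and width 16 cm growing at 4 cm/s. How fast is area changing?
64 cm²/s

A = lw
dA/dt = w·dl/dt + l·dw/dt = 16·1 + 12·4 = 64 cm²/s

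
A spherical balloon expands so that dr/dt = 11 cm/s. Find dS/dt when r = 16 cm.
1408π cm²/s

S = 4πr²
dS/dt = dS/dr · dr/dt = 8πr · 11
At r = 16: dS/dt = 1408π cm²/s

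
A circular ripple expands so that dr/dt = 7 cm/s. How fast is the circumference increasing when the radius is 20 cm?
14π cm/s

C = 2πr
dC/dt = 2π · dr/dt = 2π · 7 = 14π cm/s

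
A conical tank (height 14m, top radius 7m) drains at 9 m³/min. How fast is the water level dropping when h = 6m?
1/π ≈ 0.3183 m/min

r/h = 7/14, so r = (1/2)h
V = (1/3)πr²h = (1/3)π((1/2)h)²h = (1/12)πh³
dV/dh = (1/4)πh²
dh/dt = (dV/dt)/(dV/dh) = -9/((1/4)π·6²) = -1/π m/min
The level is dropping at 1/π ≈ 0.3183 m/min.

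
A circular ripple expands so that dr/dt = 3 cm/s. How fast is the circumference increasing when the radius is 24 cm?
6π cm/s

C = 2πr
dC/dt = 2π · dr/dt = 2π · 3 = 6π cm/s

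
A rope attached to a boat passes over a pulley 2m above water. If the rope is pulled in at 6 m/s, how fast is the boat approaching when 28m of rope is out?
28√195/65 ≈ 6.015 m/s

rope² = x² + 2²
x = √(28² - 2²) = 2√195
dx/dt = (rope/x) · d(rope)/dt = (28/(2√195)) · (-6) = -28√195/65 m/s
The boat approaches at 28√195/65 ≈ 6.015 m/s.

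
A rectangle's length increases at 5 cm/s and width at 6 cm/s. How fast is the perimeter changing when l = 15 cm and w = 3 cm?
22 cm/s

P = 2(l + w)
dP/dt = 2(dl/dt + dw/dt) = 2(5 + 6) = 22 cm/s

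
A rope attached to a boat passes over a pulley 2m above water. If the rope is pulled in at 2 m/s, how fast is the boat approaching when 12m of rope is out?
12√35/35 ≈ 2.028 m/s

rope² = x² + 2²
x = √(12² - 2²) = 2√35
dx/dt = (rope/x) · d(rope)/dt = (12/(2√35)) · (-2) = -12√35/35 m/s
The boat approaches at 12√35/35 ≈ 2.028 m/s.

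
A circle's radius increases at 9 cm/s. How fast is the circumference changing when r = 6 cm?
18π cm/s

C = 2πr
dC/dt = 2π · dr/dt = 2π · 9 = 18π cm/s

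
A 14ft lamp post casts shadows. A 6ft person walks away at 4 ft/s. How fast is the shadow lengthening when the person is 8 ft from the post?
3 ft/s

By similar triangles: 14/(x+s) = 6/s
Solving: s = 6x/8
ds/dt = 6/8 · dx/dt = 3/4 · 4 = 3 ft/s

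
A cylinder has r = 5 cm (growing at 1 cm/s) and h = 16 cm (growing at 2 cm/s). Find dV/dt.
210π cm³/s

V = πr²h
dV/dt = 2πrh·dr/dt + πr²·dh/dt
= 2π(5)(16)(1) + π(5)²(2)
= 210π cm³/s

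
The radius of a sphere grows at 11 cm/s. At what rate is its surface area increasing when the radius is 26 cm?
2288π cm²/s

S = 4πr²
dS/dt = dS/dr · dr/dt = 8πr · 11
At r = 26: dS/dt = 2288π cm²/s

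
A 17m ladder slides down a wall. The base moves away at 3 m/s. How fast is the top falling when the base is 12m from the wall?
36√145/145 ≈ 2.99 m/s

x² + y² = 17²
2x·dx/dt + 2y·dy/dt = 0
dy/dt = -x/y · dx/dt = -12/√145 · 3 = -36√145/145 m/s
The top is descending at 36√145/145 ≈ 2.99 m/s.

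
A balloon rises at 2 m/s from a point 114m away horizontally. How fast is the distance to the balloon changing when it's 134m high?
67√7738/3869 ≈ 1.523 m/s

z² = 114² + y²
z = √(114² + 134²) = 2√7738
dz/dt = y/z · dy/dt = 134/(2√7738) · 2 = 67√7738/3869 ≈ 1.523 m/s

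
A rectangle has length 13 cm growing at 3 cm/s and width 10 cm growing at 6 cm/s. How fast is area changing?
108 cm²/s

A = lw
dA/dt = w·dl/dt + l·dw/dt = 10·3 + 13·6 = 108 cm²/s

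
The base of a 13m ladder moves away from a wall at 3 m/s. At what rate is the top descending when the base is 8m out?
8√105/35 ≈ 2.342 m/s

x² + y² = 13²
2x·dx/dt + 2y·dy/dt = 0
dy/dt = -x/y · dx/dt = -8/√105 · 3 = -8√105/35 m/s
The top is descending at 8√105/35 ≈ 2.342 m/s.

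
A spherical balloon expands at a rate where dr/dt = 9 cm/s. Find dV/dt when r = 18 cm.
11664π cm³/s

V = (4/3)πr³
dV/dt = dV/dr · dr/dt = 4πr² · 9
At r = 18: dV/dt = 11664π cm³/s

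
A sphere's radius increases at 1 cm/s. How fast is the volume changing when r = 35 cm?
4900π cm³/s

V = (4/3)πr³
dV/dt = dV/dr · dr/dt = 4πr² · 1
At r = 35: dV/dt = 4900π cm³/s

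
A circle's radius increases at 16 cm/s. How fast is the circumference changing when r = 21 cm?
32π cm/s

C = 2πr
dC/dt = 2π · dr/dt = 2π · 16 = 32π cm/s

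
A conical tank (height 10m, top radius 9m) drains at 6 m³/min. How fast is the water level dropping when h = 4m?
25/(54π) ≈ 0.1474 m/min

r/h = 9/10, so r = (9/10)h
V = (1/3)πr²h = (1/3)π((9/10)h)²h = (27/100)πh³
dV/dh = (81/100)πh²
dh/dt = (dV/dt)/(dV/dh) = -6/((81/100)π·4²) = -25/(54π) m/min
The level is dropping at 25/(54π) ≈ 0.1474 m/min.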